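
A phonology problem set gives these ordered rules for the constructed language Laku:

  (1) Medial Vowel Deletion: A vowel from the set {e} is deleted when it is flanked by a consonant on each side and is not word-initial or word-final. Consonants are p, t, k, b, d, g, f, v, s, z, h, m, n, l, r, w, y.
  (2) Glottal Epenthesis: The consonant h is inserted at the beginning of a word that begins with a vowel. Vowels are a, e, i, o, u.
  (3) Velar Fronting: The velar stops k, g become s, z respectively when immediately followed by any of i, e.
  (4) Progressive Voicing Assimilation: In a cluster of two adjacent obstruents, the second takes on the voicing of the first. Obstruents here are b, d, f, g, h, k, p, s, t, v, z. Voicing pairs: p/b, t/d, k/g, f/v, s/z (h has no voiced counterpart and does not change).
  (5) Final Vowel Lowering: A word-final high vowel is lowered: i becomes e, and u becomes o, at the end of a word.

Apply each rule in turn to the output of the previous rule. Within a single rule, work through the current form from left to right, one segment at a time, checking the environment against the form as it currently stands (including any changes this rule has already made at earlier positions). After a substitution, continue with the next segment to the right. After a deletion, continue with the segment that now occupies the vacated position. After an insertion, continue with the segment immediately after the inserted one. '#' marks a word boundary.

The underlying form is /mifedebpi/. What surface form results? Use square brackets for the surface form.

[miftppe]

(1) Medial Vowel Deletion: [mifedebpi] → [mifdbpi]
(2) Glottal Epenthesis: no change — [mifdbpi]
(3) Velar Fronting: no change — [mifdbpi]
(4) Progressive Voicing Assimilation: [mifdbpi] → [miftppi]
(5) Final Vowel Lowering: [miftppi] → [miftppe]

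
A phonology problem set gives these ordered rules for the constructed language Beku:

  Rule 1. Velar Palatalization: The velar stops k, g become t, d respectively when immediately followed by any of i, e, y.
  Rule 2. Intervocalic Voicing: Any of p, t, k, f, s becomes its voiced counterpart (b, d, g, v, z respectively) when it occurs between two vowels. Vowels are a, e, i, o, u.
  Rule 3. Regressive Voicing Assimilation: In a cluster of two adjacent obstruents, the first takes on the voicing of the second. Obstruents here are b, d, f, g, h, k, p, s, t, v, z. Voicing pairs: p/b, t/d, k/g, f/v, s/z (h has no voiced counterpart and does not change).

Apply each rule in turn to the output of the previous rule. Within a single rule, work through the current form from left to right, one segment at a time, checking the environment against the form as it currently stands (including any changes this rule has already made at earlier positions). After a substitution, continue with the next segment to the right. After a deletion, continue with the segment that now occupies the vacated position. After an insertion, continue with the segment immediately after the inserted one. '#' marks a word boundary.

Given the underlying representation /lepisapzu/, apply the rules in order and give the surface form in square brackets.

[lebizabzu]

Rule 1 Velar Palatalization: no change — [lepisapzu]
Rule 2 Intervocalic Voicing: [lepisapzu] → [lebizapzu]
Rule 3 Regressive Voicing Assimilation: [lebizapzu] → [lebizabzu]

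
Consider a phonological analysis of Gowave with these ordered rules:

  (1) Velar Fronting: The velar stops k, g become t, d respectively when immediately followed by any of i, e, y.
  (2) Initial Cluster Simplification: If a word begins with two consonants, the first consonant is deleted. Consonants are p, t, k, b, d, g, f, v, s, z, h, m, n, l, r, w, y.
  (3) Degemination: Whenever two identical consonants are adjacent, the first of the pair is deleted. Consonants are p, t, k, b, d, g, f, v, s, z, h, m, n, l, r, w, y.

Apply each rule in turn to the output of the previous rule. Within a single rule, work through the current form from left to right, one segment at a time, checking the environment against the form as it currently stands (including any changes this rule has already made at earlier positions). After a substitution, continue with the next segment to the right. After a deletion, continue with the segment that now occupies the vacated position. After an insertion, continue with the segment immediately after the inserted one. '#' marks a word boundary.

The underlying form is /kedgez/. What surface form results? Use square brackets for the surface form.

[tedez]

(1) Velar Fronting: [kedgez] → [teddez]
(2) Initial Cluster Simplification: no change — [teddez]
(3) Degemination: [teddez] → [tedez]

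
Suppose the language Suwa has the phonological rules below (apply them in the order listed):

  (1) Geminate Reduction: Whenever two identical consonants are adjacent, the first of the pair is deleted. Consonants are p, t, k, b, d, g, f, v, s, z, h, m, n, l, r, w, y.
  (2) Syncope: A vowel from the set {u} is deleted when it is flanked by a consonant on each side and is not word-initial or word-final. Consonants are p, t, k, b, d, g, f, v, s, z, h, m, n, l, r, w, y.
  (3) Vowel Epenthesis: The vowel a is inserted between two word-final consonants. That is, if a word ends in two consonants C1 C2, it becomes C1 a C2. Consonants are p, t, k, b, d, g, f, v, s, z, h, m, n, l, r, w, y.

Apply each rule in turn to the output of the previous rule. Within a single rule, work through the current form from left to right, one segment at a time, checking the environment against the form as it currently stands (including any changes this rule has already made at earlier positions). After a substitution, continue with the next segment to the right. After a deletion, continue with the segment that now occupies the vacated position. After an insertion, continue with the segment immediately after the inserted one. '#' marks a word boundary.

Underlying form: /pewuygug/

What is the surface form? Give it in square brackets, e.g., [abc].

(1) Geminate Reduction: no change — [pewuygug]
(2) Syncope: [pewuygug] → [pewygg]
(3) Vowel Epenthesis: [pewygg] → [pewygag]

[pewygag]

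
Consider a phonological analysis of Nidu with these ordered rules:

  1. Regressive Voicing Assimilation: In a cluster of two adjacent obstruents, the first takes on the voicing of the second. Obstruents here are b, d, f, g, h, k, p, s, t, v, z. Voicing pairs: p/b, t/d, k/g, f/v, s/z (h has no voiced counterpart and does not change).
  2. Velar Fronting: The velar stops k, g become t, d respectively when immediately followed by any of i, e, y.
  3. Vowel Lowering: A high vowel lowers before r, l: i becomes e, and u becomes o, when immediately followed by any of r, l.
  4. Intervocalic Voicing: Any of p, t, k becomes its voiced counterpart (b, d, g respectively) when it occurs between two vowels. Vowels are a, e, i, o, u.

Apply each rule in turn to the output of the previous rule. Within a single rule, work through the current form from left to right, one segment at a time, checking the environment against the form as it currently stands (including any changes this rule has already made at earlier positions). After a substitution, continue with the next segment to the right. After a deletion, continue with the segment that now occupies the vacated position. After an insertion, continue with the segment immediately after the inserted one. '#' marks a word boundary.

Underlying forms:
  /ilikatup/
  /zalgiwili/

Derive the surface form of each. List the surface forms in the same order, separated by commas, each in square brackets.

[eligadup], [zaldiweli]

/ilikatup/:
  1 Regressive Voicing Assimilation: no change — [ilikatup]
  2 Velar Fronting: no change — [ilikatup]
  3 Vowel Lowering: [ilikatup] → [elikatup]
  4 Intervocalic Voicing: [elikatup] → [eligadup]
/zalgiwili/:
  1 Regressive Voicing Assimilation: no change — [zalgiwili]
  2 Velar Fronting: [zalgiwili] → [zaldiwili]
  3 Vowel Lowering: [zaldiwili] → [zaldiweli]
  4 Intervocalic Voicing: no change — [zaldiweli]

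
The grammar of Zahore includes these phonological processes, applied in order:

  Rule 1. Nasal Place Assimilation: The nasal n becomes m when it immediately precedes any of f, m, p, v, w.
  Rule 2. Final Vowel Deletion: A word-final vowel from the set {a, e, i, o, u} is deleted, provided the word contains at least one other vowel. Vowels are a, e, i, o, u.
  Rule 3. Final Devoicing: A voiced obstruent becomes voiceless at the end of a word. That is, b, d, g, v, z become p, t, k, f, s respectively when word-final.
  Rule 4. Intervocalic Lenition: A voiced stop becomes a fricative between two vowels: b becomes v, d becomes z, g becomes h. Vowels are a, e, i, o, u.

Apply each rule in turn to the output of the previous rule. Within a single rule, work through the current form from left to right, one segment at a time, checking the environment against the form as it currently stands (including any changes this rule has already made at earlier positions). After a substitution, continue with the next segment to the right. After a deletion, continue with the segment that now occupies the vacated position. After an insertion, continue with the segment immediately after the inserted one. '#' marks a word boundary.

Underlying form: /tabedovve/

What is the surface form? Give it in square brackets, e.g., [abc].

[tavezovf]

Rule 1 Nasal Place Assimilation: no change — [tabedovve]
Rule 2 Final Vowel Deletion: [tabedovve] → [tabedovv]
Rule 3 Final Devoicing: [tabedovv] → [tabedovf]
Rule 4 Intervocalic Lenition: [tabedovf] → [tavezovf]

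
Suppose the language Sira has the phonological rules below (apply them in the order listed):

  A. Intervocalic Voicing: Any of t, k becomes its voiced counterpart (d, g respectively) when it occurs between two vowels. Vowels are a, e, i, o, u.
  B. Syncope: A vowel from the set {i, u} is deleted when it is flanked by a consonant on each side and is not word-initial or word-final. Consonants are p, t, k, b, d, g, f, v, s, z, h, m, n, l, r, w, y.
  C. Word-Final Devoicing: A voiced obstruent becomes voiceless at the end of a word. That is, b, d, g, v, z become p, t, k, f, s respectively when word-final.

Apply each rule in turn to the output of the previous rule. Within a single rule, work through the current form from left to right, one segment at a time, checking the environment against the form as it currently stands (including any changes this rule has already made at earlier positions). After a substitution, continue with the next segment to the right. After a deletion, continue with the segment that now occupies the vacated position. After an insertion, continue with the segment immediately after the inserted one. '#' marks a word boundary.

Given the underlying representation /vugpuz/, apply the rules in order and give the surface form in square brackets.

[vgps]

A Intervocalic Voicing: no change — [vugpuz]
B Syncope: [vugpuz] → [vgpz]
C Word-Final Devoicing: [vgpz] → [vgps]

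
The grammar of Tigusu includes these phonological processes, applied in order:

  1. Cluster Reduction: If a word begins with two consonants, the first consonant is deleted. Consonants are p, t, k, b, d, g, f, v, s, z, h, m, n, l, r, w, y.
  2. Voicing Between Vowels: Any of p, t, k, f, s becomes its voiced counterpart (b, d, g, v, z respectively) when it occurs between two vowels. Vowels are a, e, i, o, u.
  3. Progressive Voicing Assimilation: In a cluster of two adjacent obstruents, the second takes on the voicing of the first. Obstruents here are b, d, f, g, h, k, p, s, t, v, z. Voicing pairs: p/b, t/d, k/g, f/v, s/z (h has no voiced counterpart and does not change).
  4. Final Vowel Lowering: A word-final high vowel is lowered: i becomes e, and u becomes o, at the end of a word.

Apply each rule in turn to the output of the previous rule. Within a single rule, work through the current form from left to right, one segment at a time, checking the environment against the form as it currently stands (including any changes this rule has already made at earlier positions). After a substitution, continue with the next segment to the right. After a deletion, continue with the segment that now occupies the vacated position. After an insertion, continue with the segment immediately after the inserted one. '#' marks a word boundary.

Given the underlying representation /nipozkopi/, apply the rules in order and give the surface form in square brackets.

1 Cluster Reduction: no change — [nipozkopi]
2 Voicing Between Vowels: [nipozkopi] → [nibozkobi]
3 Progressive Voicing Assimilation: [nibozkobi] → [nibozgobi]
4 Final Vowel Lowering: [nibozgobi] → [nibozgobe]

[nibozgobe]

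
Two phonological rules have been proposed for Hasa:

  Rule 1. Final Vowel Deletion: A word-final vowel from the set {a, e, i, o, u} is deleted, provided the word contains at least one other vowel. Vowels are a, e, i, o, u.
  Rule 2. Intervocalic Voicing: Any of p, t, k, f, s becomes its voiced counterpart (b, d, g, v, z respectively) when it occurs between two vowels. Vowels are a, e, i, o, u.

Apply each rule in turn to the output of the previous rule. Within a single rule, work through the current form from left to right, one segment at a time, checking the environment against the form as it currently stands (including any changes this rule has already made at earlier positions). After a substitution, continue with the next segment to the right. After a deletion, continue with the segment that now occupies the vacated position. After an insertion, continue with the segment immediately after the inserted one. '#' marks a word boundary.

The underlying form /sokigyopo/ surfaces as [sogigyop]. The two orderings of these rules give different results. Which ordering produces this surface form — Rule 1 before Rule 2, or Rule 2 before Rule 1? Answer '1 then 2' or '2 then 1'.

Order 1 then 2:
  1 Final Vowel Deletion: [sokigyopo] → [sokigyop]
  2 Intervocalic Voicing: [sokigyop] → [sogigyop]
  result: [sogigyop]
Order 2 then 1:
  2 Intervocalic Voicing: [sokigyopo] → [sogigyobo]
  1 Final Vowel Deletion: [sogigyobo] → [sogigyob]
  result: [sogigyob]

1 then 2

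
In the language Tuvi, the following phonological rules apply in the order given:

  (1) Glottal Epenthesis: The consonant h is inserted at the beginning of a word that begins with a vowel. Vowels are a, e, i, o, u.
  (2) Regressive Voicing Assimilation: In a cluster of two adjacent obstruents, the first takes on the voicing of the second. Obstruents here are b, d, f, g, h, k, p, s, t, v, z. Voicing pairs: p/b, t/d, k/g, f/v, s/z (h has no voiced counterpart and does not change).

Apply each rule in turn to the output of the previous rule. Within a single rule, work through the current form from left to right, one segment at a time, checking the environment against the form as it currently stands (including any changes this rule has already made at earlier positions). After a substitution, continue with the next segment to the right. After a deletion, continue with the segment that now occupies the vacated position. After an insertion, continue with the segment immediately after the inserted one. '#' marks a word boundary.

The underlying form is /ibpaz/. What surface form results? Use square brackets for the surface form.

(1) Glottal Epenthesis: [ibpaz] → [hibpaz]
(2) Regressive Voicing Assimilation: [hibpaz] → [hippaz]

[hippaz]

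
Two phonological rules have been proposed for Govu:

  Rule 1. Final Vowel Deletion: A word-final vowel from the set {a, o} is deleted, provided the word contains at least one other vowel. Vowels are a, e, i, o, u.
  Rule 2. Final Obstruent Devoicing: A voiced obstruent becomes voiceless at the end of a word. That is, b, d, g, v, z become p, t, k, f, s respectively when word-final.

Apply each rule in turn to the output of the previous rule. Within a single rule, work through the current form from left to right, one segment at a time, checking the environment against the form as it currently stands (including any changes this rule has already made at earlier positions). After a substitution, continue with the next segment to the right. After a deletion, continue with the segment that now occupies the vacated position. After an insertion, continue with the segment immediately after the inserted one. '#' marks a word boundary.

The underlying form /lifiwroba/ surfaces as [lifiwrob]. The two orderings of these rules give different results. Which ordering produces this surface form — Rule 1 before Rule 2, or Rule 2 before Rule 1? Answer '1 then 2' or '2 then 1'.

Order 1 then 2:
  1 Final Vowel Deletion: [lifiwroba] → [lifiwrob]
  2 Final Obstruent Devoicing: [lifiwrob] → [lifiwrop]
  result: [lifiwrop]
Order 2 then 1:
  2 Final Obstruent Devoicing: no change — [lifiwroba]
  1 Final Vowel Deletion: [lifiwroba] → [lifiwrob]
  result: [lifiwrob]

2 then 1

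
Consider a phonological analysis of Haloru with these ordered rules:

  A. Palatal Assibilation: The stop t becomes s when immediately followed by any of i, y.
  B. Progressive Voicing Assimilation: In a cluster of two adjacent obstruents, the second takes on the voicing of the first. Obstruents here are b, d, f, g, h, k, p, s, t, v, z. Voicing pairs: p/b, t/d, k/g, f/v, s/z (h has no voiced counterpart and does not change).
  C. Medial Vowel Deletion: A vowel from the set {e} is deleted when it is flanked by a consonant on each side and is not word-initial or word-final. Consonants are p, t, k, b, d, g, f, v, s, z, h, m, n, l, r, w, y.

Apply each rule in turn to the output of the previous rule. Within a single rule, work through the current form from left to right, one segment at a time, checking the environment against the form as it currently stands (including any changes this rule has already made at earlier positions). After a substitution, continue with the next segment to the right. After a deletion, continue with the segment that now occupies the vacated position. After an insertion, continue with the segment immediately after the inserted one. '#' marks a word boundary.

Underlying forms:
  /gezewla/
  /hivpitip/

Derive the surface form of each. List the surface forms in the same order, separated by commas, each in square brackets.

/gezewla/:
  A Palatal Assibilation: no change — [gezewla]
  B Progressive Voicing Assimilation: no change — [gezewla]
  C Medial Vowel Deletion: [gezewla] → [gzwla]
/hivpitip/:
  A Palatal Assibilation: [hivpitip] → [hivpisip]
  B Progressive Voicing Assimilation: [hivpisip] → [hivbisip]
  C Medial Vowel Deletion: no change — [hivbisip]

[gzwla], [hivbisip]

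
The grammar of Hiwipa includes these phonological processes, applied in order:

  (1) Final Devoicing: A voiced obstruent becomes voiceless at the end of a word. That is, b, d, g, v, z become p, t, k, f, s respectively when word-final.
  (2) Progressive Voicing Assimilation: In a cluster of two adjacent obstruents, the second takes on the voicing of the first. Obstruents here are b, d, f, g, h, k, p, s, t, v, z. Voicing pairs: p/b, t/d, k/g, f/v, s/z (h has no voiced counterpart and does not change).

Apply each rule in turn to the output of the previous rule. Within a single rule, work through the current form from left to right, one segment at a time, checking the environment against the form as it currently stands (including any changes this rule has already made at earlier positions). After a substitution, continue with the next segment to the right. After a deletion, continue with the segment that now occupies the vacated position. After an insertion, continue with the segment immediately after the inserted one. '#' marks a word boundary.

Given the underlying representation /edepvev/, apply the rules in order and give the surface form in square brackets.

(1) Final Devoicing: [edepvev] → [edepvef]
(2) Progressive Voicing Assimilation: [edepvef] → [edepfef]

[edepfef]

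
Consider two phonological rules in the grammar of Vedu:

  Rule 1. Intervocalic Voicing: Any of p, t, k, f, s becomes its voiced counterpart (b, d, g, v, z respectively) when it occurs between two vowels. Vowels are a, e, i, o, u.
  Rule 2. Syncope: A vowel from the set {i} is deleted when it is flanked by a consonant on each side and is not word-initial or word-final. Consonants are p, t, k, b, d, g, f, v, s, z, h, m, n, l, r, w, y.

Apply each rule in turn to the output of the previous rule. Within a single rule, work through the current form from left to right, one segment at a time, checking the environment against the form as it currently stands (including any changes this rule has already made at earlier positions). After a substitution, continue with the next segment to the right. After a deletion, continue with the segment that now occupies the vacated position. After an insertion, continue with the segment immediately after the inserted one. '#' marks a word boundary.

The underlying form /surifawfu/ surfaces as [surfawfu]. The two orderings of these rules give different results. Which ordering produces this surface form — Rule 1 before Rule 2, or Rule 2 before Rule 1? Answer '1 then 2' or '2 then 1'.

Order 1 then 2:
  1 Intervocalic Voicing: [surifawfu] → [surivawfu]
  2 Syncope: [surivawfu] → [survawfu]
  result: [survawfu]
Order 2 then 1:
  2 Syncope: [surifawfu] → [surfawfu]
  1 Intervocalic Voicing: no change — [surfawfu]
  result: [surfawfu]

2 then 1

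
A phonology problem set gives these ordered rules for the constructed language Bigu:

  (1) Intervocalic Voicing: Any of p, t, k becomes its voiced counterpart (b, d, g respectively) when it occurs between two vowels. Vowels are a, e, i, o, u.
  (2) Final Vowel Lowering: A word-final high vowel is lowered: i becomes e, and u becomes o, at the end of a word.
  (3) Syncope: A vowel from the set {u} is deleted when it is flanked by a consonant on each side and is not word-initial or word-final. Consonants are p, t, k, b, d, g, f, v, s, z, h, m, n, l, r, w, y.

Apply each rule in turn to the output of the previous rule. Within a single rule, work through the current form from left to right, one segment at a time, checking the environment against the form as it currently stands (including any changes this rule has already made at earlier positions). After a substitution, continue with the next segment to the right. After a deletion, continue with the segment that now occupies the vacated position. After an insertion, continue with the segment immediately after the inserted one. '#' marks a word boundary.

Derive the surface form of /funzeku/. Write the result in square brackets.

(1) Intervocalic Voicing: [funzeku] → [funzegu]
(2) Final Vowel Lowering: [funzegu] → [funzego]
(3) Syncope: [funzego] → [fnzego]

[fnzego]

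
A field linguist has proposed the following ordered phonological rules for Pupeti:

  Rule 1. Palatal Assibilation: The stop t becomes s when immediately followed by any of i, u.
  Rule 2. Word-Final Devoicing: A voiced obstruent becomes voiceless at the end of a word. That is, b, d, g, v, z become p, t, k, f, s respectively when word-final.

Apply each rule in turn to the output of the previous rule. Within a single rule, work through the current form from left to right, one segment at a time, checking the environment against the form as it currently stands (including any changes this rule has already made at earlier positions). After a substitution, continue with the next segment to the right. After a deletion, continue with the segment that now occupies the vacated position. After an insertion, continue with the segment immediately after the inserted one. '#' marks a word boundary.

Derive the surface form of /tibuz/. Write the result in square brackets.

[sibus]

Rule 1 Palatal Assibilation: [tibuz] → [sibuz]
Rule 2 Word-Final Devoicing: [sibuz] → [sibus]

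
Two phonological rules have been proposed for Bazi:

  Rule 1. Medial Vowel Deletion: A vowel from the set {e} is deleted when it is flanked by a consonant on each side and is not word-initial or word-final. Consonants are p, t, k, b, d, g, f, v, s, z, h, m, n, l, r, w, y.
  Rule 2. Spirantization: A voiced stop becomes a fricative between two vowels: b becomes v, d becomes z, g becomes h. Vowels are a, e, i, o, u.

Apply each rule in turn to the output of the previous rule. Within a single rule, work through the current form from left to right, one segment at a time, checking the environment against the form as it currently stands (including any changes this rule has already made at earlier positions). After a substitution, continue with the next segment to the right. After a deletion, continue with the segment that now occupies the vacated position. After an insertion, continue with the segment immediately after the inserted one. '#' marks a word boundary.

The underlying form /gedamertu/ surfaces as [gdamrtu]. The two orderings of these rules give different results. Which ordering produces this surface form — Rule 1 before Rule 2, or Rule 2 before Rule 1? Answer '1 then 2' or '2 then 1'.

1 then 2

Order 1 then 2:
  1 Medial Vowel Deletion: [gedamertu] → [gdamrtu]
  2 Spirantization: no change — [gdamrtu]
  result: [gdamrtu]
Order 2 then 1:
  2 Spirantization: [gedamertu] → [gezamertu]
  1 Medial Vowel Deletion: [gezamertu] → [gzamrtu]
  result: [gzamrtu]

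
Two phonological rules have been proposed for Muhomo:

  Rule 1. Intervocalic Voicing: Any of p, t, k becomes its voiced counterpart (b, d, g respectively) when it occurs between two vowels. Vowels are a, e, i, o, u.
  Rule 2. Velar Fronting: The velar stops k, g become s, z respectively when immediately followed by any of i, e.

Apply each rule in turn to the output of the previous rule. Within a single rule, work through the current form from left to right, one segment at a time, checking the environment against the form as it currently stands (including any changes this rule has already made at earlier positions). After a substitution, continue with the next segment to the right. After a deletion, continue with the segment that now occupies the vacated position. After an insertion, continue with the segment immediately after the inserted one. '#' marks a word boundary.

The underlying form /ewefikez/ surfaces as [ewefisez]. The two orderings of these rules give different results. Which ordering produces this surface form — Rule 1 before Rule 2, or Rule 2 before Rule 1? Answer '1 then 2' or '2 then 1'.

2 then 1

Order 1 then 2:
  1 Intervocalic Voicing: [ewefikez] → [ewefigez]
  2 Velar Fronting: [ewefigez] → [ewefizez]
  result: [ewefizez]
Order 2 then 1:
  2 Velar Fronting: [ewefikez] → [ewefisez]
  1 Intervocalic Voicing: no change — [ewefisez]
  result: [ewefisez]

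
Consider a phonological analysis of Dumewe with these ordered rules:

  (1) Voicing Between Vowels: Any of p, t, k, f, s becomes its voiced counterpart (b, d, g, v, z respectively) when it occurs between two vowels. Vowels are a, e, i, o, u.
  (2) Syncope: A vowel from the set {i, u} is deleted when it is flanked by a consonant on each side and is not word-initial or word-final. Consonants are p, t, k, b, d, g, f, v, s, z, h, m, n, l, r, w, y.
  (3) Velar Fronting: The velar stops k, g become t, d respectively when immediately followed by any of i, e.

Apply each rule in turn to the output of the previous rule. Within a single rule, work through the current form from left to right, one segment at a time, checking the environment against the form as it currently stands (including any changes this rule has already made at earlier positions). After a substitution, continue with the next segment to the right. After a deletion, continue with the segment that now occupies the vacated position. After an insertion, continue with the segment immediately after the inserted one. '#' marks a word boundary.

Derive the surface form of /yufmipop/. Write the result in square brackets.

[yfmbop]

(1) Voicing Between Vowels: [yufmipop] → [yufmibop]
(2) Syncope: [yufmibop] → [yfmbop]
(3) Velar Fronting: no change — [yfmbop]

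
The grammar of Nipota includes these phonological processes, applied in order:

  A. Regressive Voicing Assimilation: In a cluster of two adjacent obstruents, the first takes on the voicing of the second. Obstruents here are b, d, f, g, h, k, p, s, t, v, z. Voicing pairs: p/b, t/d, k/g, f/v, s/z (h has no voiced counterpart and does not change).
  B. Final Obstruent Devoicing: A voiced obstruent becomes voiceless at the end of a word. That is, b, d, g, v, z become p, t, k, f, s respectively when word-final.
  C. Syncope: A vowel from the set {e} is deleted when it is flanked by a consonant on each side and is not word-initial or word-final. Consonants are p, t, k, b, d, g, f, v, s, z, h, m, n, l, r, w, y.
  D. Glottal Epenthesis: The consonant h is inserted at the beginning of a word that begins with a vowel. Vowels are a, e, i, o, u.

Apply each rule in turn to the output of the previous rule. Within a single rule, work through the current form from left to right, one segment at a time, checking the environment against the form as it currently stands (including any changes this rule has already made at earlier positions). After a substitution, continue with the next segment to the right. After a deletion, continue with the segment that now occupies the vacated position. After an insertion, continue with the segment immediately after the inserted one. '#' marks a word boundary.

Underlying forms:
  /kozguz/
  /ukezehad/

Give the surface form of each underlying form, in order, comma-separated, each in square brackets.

/kozguz/:
  A Regressive Voicing Assimilation: no change — [kozguz]
  B Final Obstruent Devoicing: [kozguz] → [kozgus]
  C Syncope: no change — [kozgus]
  D Glottal Epenthesis: no change — [kozgus]
/ukezehad/:
  A Regressive Voicing Assimilation: no change — [ukezehad]
  B Final Obstruent Devoicing: [ukezehad] → [ukezehat]
  C Syncope: [ukezehat] → [ukzhat]
  D Glottal Epenthesis: [ukzhat] → [hukzhat]

[kozgus], [hukzhat]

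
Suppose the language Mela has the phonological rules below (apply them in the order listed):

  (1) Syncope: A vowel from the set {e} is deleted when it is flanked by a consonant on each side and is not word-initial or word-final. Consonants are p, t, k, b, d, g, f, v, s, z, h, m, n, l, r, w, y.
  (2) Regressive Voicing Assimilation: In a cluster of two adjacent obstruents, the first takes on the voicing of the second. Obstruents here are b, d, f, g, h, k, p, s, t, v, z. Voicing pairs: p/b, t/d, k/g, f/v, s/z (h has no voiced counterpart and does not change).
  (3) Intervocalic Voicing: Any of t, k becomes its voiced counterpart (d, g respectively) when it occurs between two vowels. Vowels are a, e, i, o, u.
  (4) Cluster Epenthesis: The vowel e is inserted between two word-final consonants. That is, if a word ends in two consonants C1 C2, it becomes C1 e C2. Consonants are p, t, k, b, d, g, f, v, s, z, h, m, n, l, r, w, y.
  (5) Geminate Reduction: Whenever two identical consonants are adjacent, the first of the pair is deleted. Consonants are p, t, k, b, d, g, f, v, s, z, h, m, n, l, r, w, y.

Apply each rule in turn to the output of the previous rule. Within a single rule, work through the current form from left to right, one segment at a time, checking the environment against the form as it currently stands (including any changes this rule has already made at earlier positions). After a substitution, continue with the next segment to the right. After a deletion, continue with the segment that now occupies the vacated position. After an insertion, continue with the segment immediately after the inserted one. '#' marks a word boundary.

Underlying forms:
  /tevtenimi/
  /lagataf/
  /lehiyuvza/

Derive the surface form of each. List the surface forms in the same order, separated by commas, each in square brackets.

/tevtenimi/:
  (1) Syncope: [tevtenimi] → [tvtnimi]
  (2) Regressive Voicing Assimilation: [tvtnimi] → [dftnimi]
  (3) Intervocalic Voicing: no change — [dftnimi]
  (4) Cluster Epenthesis: no change — [dftnimi]
  (5) Geminate Reduction: no change — [dftnimi]
/lagataf/:
  (1) Syncope: no change — [lagataf]
  (2) Regressive Voicing Assimilation: no change — [lagataf]
  (3) Intervocalic Voicing: [lagataf] → [lagadaf]
  (4) Cluster Epenthesis: no change — [lagadaf]
  (5) Geminate Reduction: no change — [lagadaf]
/lehiyuvza/:
  (1) Syncope: [lehiyuvza] → [lhiyuvza]
  (2) Regressive Voicing Assimilation: no change — [lhiyuvza]
  (3) Intervocalic Voicing: no change — [lhiyuvza]
  (4) Cluster Epenthesis: no change — [lhiyuvza]
  (5) Geminate Reduction: no change — [lhiyuvza]

[dftnimi], [lagadaf], [lhiyuvza]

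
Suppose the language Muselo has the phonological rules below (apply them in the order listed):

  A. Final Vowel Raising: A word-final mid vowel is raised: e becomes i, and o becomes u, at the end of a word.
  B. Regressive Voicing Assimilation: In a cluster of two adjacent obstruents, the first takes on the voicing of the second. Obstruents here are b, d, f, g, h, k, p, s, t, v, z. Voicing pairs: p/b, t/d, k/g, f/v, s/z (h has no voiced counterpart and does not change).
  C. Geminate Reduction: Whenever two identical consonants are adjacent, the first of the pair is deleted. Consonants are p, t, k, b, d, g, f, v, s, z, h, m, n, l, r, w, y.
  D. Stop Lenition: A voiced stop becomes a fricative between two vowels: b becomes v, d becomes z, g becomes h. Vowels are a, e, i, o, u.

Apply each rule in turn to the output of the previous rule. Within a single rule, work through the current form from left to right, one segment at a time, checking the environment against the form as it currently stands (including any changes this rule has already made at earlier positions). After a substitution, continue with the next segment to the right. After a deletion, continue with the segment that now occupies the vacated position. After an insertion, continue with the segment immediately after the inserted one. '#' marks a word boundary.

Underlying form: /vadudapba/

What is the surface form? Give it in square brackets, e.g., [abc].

[vazuzava]

A Final Vowel Raising: no change — [vadudapba]
B Regressive Voicing Assimilation: [vadudapba] → [vadudabba]
C Geminate Reduction: [vadudabba] → [vadudaba]
D Stop Lenition: [vadudaba] → [vazuzava]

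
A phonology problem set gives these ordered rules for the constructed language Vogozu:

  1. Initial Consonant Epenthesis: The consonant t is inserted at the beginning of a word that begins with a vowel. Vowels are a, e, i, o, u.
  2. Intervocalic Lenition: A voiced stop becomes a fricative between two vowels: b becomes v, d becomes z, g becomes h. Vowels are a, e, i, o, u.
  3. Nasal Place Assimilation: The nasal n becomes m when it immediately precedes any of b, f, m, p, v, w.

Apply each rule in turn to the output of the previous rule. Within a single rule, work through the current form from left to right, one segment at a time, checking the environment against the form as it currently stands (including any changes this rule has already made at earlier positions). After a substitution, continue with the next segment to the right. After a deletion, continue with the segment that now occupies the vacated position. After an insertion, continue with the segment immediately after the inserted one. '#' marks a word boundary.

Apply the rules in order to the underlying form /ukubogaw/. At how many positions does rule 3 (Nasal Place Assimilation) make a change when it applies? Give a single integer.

1 Initial Consonant Epenthesis: [ukubogaw] → [tukubogaw]
2 Intervocalic Lenition: [tukubogaw] → [tukuvohaw]
3 Nasal Place Assimilation: no change — [tukuvohaw]
Rule 3 changed 0 position(s).

0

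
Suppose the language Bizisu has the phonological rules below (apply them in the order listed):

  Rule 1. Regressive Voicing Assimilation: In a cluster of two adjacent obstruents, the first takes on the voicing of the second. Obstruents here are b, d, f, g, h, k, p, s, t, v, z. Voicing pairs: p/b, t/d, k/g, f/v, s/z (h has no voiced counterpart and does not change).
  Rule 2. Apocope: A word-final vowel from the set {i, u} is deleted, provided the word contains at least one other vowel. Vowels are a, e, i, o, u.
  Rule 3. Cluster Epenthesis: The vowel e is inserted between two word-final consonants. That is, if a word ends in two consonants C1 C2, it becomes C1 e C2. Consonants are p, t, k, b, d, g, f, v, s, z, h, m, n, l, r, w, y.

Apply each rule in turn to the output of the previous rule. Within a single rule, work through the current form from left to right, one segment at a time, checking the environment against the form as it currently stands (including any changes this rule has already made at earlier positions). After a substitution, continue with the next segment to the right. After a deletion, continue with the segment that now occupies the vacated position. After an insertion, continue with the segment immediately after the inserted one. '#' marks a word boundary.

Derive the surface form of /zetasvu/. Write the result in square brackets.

Rule 1 Regressive Voicing Assimilation: [zetasvu] → [zetazvu]
Rule 2 Apocope: [zetazvu] → [zetazv]
Rule 3 Cluster Epenthesis: [zetazv] → [zetazev]

[zetazev]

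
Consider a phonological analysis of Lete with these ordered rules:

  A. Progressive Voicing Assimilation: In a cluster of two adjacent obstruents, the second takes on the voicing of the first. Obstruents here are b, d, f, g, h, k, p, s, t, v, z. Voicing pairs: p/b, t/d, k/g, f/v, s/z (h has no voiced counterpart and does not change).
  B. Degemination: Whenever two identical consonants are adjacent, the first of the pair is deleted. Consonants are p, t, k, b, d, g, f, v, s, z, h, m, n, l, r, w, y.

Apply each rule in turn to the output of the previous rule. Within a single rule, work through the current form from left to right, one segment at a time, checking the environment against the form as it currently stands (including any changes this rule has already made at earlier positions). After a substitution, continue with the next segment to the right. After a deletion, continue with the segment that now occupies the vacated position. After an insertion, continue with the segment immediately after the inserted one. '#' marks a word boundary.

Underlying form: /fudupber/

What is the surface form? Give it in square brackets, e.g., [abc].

A Progressive Voicing Assimilation: [fudupber] → [fudupper]
B Degemination: [fudupper] → [fuduper]

[fuduper]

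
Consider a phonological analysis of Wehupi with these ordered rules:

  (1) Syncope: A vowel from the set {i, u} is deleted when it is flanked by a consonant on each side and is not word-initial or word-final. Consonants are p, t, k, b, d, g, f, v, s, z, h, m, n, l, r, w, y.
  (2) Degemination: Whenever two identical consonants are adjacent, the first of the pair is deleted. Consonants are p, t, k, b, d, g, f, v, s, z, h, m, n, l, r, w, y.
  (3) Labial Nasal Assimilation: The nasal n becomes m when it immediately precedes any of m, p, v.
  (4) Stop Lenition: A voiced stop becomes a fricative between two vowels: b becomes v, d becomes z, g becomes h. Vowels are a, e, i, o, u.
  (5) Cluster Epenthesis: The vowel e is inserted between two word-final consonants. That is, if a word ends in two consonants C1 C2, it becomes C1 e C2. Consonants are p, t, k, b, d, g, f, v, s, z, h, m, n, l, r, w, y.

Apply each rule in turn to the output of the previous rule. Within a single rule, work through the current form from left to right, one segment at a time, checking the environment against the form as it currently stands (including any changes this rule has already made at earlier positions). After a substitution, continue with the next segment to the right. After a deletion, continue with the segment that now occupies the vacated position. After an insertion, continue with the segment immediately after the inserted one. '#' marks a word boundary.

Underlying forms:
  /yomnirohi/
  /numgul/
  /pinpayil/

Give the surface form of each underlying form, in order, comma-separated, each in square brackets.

/yomnirohi/:
  (1) Syncope: [yomnirohi] → [yomnrohi]
  (2) Degemination: no change — [yomnrohi]
  (3) Labial Nasal Assimilation: no change — [yomnrohi]
  (4) Stop Lenition: no change — [yomnrohi]
  (5) Cluster Epenthesis: no change — [yomnrohi]
/numgul/:
  (1) Syncope: [numgul] → [nmgl]
  (2) Degemination: no change — [nmgl]
  (3) Labial Nasal Assimilation: [nmgl] → [mmgl]
  (4) Stop Lenition: no change — [mmgl]
  (5) Cluster Epenthesis: [mmgl] → [mmgel]
/pinpayil/:
  (1) Syncope: [pinpayil] → [pnpayl]
  (2) Degemination: no change — [pnpayl]
  (3) Labial Nasal Assimilation: [pnpayl] → [pmpayl]
  (4) Stop Lenition: no change — [pmpayl]
  (5) Cluster Epenthesis: [pmpayl] → [pmpayel]

[yomnrohi], [mmgel], [pmpayel]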